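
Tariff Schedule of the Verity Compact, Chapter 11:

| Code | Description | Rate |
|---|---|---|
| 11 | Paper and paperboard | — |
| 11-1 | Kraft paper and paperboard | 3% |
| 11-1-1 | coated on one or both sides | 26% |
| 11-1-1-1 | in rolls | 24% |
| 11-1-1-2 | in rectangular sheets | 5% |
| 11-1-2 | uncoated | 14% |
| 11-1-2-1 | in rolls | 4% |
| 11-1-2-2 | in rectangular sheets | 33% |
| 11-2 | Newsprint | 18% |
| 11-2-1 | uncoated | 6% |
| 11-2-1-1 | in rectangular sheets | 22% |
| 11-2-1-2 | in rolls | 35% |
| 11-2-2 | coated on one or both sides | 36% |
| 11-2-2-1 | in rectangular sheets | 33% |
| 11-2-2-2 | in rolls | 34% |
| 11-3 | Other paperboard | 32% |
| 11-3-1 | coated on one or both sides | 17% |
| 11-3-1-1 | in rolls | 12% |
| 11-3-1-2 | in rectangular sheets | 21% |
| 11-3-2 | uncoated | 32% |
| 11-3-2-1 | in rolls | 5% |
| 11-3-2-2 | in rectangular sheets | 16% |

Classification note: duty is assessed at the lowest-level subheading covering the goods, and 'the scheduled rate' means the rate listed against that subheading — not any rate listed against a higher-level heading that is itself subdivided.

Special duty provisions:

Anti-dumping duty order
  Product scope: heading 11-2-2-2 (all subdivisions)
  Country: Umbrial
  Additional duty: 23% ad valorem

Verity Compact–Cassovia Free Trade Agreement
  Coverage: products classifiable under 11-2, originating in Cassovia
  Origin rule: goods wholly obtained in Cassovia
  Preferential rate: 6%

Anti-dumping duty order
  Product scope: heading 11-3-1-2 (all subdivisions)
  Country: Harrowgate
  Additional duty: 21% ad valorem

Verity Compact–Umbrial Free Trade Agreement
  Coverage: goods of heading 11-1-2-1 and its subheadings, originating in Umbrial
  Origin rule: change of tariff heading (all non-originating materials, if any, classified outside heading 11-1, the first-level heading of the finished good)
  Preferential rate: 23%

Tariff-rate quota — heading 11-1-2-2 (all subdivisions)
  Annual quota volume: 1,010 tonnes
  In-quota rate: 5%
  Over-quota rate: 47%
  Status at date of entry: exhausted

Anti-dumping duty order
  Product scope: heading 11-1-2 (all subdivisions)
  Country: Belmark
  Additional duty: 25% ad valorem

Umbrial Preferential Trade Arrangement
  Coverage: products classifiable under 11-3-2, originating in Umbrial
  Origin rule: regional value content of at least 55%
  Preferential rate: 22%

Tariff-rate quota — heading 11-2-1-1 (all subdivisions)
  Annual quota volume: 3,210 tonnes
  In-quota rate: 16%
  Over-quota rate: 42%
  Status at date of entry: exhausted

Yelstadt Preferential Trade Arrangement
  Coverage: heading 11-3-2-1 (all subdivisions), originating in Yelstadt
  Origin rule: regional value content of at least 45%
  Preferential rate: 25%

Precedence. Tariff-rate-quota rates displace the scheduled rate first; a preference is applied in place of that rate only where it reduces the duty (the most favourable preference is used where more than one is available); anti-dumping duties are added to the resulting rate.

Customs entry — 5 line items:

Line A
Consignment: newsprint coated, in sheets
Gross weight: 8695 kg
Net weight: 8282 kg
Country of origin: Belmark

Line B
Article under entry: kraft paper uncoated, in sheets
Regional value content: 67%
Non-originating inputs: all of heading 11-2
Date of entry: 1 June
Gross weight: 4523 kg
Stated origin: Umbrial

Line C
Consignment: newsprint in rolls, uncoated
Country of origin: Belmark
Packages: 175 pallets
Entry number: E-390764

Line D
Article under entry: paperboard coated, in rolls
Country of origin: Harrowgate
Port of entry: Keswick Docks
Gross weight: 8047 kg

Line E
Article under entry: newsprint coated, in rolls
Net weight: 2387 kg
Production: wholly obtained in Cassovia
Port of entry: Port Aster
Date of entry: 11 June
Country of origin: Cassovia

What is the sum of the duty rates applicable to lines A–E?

133%

Line A: newsprint → 11-2; coated → 11-2-2; in sheets → 11-2-2-1. Scheduled 33%. No special measure applies. → 33%.
Line B: kraft paper → 11-1; uncoated → 11-1-2; in sheets → 11-1-2-2. Scheduled 33%. quota on 11-1-2-2 exhausted → over-quota 47%; Umbrial agreement on 11-1-2-1: 11-1-2-2 not covered; Umbrial agreement on 11-3-2: 11-1-2-2 not covered. → 47%.
Line C: newsprint → 11-2; uncoated → 11-2-1; in rolls → 11-2-1-2. Scheduled 35%. No special measure applies. → 35%.
Line D: paperboard → 11-3; coated → 11-3-1; in rolls → 11-3-1-1. Scheduled 12%. No special measure applies. → 12%.
Line E: newsprint → 11-2; coated → 11-2-2; in rolls → 11-2-2-2. Scheduled 34%. Cassovia agreement on 11-2: wholly obtained → 6% available; preferential 6%. → 6%.
Sum: 33% + 47% + 35% + 12% + 6% = 133%.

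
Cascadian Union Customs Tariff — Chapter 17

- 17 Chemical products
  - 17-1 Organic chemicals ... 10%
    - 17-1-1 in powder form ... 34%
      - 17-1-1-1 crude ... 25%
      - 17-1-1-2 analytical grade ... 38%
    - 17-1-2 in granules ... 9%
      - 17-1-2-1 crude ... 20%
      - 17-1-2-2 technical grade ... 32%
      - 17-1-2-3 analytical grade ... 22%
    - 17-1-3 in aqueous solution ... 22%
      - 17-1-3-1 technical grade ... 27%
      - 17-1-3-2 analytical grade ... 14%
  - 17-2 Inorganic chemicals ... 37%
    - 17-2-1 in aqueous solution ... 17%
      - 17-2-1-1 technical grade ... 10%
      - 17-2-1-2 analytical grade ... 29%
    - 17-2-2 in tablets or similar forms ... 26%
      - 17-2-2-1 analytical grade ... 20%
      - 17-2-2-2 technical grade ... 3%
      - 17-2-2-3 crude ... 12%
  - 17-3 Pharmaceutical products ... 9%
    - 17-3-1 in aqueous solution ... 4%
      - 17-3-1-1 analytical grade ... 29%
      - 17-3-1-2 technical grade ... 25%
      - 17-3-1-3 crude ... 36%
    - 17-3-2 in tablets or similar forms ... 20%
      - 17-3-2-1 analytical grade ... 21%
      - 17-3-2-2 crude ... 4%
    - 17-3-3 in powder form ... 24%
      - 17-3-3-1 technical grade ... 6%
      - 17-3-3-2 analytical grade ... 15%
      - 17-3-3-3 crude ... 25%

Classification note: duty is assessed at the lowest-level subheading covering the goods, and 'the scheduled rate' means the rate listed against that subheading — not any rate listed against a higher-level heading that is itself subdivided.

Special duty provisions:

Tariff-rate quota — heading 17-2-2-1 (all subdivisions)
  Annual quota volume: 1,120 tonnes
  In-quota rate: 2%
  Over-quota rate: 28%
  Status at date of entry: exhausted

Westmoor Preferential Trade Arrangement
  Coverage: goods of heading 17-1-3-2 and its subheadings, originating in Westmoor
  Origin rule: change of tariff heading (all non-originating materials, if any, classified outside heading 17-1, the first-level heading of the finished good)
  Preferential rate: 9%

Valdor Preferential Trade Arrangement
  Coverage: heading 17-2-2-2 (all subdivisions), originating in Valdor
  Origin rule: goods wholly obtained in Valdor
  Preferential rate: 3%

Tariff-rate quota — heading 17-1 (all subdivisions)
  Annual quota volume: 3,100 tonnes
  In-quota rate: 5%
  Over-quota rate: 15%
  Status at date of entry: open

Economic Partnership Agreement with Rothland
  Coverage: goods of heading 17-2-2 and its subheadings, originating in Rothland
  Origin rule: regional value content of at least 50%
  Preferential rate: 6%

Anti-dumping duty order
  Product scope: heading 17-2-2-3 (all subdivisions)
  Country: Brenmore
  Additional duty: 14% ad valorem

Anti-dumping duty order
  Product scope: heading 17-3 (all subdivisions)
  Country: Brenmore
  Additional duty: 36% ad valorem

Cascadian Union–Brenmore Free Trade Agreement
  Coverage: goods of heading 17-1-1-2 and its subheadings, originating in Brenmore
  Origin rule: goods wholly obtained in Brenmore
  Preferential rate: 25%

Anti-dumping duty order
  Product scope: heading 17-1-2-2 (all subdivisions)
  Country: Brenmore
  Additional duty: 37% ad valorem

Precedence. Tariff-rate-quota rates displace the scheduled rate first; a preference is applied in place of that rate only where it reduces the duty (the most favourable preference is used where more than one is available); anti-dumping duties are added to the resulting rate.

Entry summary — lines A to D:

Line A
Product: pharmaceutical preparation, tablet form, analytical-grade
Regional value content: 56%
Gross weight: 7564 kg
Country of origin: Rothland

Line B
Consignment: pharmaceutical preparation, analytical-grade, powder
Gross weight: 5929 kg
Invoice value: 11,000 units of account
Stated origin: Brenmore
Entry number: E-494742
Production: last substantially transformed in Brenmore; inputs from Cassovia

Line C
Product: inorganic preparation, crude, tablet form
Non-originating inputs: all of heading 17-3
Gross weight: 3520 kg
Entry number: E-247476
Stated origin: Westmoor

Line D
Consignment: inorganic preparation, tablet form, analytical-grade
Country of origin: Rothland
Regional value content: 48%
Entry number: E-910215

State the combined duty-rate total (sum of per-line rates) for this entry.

Line A: pharmaceutical → 17-3; tablet form → 17-3-2; analytical-grade → 17-3-2-1. Scheduled 21%. Rothland agreement on 17-2-2: 17-3-2-1 not covered. → 21%.
Line B: pharmaceutical → 17-3; powder → 17-3-3; analytical-grade → 17-3-3-2. Scheduled 15%. Brenmore agreement on 17-1-1-2: 17-3-3-2 not covered; anti-dumping (Brenmore, 17-3): +36%; total 15% + 36% = 51%. → 51%.
Line C: inorganic → 17-2; tablet form → 17-2-2; crude → 17-2-2-3. Scheduled 12%. Westmoor agreement on 17-1-3-2: 17-2-2-3 not covered. → 12%.
Line D: inorganic → 17-2; tablet form → 17-2-2; analytical-grade → 17-2-2-1. Scheduled 20%. quota on 17-2-2-1 exhausted → over-quota 28%; Rothland agreement on 17-2-2: RVC < 50%. → 28%.
Sum: 21% + 51% + 12% + 28% = 112%.

112%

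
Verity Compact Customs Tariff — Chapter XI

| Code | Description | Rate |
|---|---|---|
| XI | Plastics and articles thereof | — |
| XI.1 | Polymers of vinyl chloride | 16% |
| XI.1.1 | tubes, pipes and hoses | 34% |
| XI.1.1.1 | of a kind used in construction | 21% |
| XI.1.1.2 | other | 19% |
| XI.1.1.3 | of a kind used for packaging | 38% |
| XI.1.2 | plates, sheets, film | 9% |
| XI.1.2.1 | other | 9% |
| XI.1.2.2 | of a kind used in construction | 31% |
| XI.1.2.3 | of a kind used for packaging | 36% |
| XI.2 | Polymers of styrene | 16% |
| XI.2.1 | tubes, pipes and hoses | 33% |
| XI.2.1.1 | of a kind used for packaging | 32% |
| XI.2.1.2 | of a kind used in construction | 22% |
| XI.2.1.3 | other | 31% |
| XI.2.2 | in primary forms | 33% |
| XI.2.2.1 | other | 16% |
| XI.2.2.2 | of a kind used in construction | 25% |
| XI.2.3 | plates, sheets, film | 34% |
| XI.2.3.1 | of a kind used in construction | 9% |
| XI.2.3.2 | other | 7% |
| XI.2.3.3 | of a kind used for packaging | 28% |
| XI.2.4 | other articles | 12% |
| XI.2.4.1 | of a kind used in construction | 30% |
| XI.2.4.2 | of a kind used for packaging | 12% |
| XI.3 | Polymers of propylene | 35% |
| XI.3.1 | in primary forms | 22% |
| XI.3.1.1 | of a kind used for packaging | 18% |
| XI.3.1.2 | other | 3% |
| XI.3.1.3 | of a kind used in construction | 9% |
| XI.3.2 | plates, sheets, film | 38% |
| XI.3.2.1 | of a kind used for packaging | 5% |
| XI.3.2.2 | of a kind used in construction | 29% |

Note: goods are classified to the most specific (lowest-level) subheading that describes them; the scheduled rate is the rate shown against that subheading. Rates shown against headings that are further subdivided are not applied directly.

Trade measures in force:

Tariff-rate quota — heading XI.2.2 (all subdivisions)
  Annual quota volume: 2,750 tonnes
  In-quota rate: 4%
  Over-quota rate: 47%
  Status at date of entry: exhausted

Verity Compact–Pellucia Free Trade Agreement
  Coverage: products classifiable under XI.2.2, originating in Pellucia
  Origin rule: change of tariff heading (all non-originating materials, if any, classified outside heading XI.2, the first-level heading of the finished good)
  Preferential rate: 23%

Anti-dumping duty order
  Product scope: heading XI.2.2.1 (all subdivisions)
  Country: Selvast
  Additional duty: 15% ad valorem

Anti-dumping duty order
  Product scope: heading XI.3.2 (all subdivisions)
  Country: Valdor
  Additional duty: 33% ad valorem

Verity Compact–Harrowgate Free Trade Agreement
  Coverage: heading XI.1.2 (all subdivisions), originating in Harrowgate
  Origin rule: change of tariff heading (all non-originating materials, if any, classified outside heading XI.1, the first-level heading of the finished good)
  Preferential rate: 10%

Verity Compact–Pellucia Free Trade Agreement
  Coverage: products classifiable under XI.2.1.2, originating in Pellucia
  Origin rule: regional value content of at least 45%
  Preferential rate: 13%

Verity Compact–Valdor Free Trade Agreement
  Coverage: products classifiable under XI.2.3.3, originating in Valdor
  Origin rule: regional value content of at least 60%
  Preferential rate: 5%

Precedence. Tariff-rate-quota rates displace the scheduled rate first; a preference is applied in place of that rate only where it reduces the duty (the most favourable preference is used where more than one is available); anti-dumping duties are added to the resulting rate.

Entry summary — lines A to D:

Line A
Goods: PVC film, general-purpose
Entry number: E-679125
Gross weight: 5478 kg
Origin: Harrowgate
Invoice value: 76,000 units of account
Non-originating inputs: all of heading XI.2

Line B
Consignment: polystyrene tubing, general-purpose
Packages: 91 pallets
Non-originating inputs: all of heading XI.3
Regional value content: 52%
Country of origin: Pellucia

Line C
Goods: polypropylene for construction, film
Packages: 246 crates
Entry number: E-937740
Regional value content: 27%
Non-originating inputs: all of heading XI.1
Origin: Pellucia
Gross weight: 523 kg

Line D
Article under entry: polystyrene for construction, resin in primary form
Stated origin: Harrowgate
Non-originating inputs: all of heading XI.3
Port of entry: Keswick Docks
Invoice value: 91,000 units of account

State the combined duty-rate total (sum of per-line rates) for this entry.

116%

Line A: PVC → XI.1; film → XI.1.2; general-purpose → XI.1.2.1. Scheduled 9%. Harrowgate agreement on XI.1.2: CTH met → 10% available; preference 10% not lower than 9% → no reduction. → 9%.
Line B: polystyrene → XI.2; tubing → XI.2.1; general-purpose → XI.2.1.3. Scheduled 31%. Pellucia agreement on XI.2.2: XI.2.1.3 not covered; Pellucia agreement on XI.2.1.2: XI.2.1.3 not covered. → 31%.
Line C: polypropylene → XI.3; film → XI.3.2; for construction → XI.3.2.2. Scheduled 29%. Pellucia agreement on XI.2.2: XI.3.2.2 not covered; Pellucia agreement on XI.2.1.2: XI.3.2.2 not covered. → 29%.
Line D: polystyrene → XI.2; resin in primary form → XI.2.2; for construction → XI.2.2.2. Scheduled 25%. quota on XI.2.2 exhausted → over-quota 47%; Harrowgate agreement on XI.1.2: XI.2.2.2 not covered. → 47%.
Sum: 9% + 31% + 29% + 47% = 116%.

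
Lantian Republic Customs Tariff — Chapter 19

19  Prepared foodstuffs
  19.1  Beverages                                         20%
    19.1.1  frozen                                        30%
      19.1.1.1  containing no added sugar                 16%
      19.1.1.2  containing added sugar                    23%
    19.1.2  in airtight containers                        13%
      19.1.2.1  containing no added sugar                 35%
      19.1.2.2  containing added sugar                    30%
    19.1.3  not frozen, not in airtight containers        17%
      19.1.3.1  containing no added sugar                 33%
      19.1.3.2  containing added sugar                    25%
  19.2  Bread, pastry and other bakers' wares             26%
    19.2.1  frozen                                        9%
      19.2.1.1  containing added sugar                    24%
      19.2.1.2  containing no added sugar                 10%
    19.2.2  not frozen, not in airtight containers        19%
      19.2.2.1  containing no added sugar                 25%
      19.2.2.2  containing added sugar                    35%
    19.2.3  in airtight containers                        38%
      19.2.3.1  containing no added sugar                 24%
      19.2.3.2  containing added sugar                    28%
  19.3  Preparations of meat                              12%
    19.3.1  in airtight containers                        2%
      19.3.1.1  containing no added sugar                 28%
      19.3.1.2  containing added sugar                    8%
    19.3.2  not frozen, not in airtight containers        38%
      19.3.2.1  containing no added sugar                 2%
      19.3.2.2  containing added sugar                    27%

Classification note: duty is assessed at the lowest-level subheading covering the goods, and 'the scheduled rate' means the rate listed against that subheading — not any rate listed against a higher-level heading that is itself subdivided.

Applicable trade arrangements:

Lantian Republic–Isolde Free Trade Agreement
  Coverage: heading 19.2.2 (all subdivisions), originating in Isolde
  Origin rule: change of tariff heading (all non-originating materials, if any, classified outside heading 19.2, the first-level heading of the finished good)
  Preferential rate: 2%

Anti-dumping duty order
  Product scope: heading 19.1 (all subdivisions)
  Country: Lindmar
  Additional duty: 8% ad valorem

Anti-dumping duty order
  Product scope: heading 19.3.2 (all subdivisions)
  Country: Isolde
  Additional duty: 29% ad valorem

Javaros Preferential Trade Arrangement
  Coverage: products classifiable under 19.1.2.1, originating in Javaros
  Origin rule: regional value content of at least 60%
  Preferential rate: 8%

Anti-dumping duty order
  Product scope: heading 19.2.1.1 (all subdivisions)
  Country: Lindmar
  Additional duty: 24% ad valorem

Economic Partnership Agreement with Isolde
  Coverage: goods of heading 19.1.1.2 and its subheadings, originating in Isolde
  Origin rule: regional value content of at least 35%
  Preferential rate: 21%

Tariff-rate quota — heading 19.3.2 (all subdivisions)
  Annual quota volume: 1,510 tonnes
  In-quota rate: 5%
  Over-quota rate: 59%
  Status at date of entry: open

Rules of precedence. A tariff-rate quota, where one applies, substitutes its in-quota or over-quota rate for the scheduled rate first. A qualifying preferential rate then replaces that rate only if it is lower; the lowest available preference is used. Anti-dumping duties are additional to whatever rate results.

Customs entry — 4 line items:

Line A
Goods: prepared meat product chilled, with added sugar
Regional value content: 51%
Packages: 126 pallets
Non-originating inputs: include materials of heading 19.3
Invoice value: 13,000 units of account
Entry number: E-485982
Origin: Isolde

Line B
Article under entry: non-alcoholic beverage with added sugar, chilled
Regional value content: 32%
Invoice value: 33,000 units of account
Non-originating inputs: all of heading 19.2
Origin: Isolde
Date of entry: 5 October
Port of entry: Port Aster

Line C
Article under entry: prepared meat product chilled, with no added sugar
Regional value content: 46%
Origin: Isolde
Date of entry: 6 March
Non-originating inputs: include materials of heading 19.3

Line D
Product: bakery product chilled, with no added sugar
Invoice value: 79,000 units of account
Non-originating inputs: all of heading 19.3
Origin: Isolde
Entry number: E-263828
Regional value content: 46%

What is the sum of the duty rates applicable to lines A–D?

Line A: prepared meat product → 19.3; chilled → 19.3.2; with added sugar → 19.3.2.2. Scheduled 27%. quota on 19.3.2 open → in-quota 5%; Isolde agreement on 19.2.2: 19.3.2.2 not covered; Isolde agreement on 19.1.1.2: 19.3.2.2 not covered; anti-dumping (Isolde, 19.3.2): +29%; total 5% + 29% = 34%. → 34%.
Line B: non-alcoholic beverage → 19.1; chilled → 19.1.3; with added sugar → 19.1.3.2. Scheduled 25%. Isolde agreement on 19.2.2: 19.1.3.2 not covered; Isolde agreement on 19.1.1.2: 19.1.3.2 not covered. → 25%.
Line C: prepared meat product → 19.3; chilled → 19.3.2; with no added sugar → 19.3.2.1. Scheduled 2%. quota on 19.3.2 open → in-quota 5%; Isolde agreement on 19.2.2: 19.3.2.1 not covered; Isolde agreement on 19.1.1.2: 19.3.2.1 not covered; anti-dumping (Isolde, 19.3.2): +29%; total 5% + 29% = 34%. → 34%.
Line D: bakery product → 19.2; chilled → 19.2.2; with no added sugar → 19.2.2.1. Scheduled 25%. Isolde agreement on 19.2.2: CTH met → 2% available; Isolde agreement on 19.1.1.2: 19.2.2.1 not covered; preferential 2%. → 2%.
Sum: 34% + 25% + 34% + 2% = 95%.

95%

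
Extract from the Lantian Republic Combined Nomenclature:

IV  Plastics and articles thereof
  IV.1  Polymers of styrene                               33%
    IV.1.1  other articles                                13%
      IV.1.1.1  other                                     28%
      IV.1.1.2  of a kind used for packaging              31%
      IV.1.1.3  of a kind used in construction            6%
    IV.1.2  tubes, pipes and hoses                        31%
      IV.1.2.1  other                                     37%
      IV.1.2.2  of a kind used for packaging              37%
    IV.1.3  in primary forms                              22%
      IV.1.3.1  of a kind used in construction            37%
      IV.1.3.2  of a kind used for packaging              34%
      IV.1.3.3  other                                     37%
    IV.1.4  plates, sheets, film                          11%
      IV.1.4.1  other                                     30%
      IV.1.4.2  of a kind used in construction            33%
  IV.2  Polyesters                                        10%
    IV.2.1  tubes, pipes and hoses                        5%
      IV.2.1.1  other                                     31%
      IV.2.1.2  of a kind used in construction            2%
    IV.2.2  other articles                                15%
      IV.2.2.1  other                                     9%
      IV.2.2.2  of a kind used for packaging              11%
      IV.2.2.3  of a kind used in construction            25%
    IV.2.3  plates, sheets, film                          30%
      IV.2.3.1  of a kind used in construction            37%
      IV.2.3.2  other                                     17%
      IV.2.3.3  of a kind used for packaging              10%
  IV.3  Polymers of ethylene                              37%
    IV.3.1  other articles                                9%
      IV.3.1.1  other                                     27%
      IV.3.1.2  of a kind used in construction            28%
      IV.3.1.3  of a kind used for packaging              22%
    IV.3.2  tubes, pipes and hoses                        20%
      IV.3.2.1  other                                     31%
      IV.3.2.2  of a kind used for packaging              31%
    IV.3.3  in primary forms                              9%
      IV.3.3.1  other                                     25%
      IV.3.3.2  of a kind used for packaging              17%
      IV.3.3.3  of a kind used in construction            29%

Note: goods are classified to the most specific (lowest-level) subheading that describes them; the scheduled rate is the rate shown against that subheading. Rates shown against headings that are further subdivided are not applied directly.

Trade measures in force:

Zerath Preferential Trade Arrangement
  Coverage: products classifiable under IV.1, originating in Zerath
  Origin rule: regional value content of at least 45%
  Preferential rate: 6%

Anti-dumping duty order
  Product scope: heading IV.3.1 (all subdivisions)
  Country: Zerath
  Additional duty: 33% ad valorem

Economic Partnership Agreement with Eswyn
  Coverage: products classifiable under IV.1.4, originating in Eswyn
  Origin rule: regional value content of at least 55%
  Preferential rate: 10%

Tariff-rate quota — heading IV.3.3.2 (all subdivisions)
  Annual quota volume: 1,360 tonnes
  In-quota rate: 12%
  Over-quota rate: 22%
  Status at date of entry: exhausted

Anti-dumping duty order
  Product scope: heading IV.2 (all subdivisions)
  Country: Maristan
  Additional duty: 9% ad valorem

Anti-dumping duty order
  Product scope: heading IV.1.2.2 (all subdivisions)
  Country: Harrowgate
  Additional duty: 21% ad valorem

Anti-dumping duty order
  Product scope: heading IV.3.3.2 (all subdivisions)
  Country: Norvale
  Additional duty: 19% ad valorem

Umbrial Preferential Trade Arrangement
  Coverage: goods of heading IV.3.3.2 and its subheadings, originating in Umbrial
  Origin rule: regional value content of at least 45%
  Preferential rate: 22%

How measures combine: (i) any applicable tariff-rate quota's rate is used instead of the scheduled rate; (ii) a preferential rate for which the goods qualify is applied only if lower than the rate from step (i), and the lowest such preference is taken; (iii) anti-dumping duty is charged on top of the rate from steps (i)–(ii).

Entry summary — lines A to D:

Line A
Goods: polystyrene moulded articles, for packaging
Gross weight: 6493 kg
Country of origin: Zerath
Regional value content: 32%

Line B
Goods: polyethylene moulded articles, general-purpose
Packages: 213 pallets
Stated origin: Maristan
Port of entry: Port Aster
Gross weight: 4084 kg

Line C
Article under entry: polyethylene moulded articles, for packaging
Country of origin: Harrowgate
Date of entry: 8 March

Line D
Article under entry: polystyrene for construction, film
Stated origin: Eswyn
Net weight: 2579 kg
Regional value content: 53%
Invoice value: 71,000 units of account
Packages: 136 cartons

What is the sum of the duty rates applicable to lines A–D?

113%

Line A: polystyrene → IV.1; moulded articles → IV.1.1; for packaging → IV.1.1.2. Scheduled 31%. Zerath agreement on IV.1: RVC < 45%. → 31%.
Line B: polyethylene → IV.3; moulded articles → IV.3.1; general-purpose → IV.3.1.1. Scheduled 27%. No special measure applies. → 27%.
Line C: polyethylene → IV.3; moulded articles → IV.3.1; for packaging → IV.3.1.3. Scheduled 22%. No special measure applies. → 22%.
Line D: polystyrene → IV.1; film → IV.1.4; for construction → IV.1.4.2. Scheduled 33%. Eswyn agreement on IV.1.4: RVC < 55%. → 33%.
Sum: 31% + 27% + 22% + 33% = 113%.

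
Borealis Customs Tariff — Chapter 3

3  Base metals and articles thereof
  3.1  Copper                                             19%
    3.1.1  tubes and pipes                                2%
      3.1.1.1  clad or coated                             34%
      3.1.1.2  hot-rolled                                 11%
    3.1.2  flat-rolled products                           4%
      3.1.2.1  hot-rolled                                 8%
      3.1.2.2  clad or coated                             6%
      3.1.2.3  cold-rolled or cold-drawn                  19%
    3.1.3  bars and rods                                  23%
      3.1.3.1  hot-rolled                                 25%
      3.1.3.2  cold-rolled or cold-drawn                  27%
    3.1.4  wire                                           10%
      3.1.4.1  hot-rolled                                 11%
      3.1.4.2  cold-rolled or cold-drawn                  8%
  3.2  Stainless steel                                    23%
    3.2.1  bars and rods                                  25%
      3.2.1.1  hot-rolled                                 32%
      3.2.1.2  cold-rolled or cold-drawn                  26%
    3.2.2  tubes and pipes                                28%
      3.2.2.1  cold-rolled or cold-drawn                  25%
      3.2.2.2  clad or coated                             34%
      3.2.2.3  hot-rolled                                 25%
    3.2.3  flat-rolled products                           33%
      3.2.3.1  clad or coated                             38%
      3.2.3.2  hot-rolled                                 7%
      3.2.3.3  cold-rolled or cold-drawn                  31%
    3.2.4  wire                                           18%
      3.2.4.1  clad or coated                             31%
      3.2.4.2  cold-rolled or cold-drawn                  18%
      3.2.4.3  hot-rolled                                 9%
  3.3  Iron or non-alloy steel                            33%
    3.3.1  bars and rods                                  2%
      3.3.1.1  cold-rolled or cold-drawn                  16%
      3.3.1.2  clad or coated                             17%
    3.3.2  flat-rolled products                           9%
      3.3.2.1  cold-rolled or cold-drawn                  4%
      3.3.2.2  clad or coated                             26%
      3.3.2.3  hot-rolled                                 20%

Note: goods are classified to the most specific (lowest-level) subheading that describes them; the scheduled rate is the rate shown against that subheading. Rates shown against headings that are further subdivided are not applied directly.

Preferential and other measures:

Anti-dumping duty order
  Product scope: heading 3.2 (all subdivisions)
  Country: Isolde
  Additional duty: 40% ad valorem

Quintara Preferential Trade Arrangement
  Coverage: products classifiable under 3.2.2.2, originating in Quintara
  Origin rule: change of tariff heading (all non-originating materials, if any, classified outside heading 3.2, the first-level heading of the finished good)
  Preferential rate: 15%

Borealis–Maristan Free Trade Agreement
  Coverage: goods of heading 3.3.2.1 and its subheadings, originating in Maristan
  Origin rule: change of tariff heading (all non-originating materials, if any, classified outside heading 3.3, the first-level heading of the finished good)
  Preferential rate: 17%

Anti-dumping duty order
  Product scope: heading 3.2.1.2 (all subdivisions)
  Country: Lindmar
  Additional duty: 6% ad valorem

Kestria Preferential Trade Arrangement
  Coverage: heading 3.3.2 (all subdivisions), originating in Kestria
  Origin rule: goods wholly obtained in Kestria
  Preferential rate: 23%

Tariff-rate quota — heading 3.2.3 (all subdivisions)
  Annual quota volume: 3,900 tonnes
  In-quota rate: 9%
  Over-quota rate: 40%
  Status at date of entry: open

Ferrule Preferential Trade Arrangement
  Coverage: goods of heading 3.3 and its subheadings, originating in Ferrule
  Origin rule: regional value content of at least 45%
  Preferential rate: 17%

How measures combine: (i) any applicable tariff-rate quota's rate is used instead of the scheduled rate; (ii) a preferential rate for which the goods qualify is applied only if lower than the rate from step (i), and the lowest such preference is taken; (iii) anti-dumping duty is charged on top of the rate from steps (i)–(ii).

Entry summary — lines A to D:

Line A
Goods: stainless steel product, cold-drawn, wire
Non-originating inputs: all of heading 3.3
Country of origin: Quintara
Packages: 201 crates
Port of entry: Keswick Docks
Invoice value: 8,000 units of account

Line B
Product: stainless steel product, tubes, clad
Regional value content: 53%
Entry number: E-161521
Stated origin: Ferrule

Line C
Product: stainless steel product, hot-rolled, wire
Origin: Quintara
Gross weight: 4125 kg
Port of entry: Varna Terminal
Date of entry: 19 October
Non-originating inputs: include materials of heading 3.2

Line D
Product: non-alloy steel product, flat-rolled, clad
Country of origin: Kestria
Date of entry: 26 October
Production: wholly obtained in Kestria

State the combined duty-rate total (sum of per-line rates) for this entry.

84%

Line A: stainless steel → 3.2; wire → 3.2.4; cold-drawn → 3.2.4.2. Scheduled 18%. Quintara agreement on 3.2.2.2: 3.2.4.2 not covered. → 18%.
Line B: stainless steel → 3.2; tubes → 3.2.2; clad → 3.2.2.2. Scheduled 34%. Ferrule agreement on 3.3: 3.2.2.2 not covered. → 34%.
Line C: stainless steel → 3.2; wire → 3.2.4; hot-rolled → 3.2.4.3. Scheduled 9%. Quintara agreement on 3.2.2.2: 3.2.4.3 not covered. → 9%.
Line D: non-alloy steel → 3.3; flat-rolled → 3.3.2; clad → 3.3.2.2. Scheduled 26%. Kestria agreement on 3.3.2: wholly obtained → 23% available; preferential 23%. → 23%.
Sum: 18% + 34% + 9% + 23% = 84%.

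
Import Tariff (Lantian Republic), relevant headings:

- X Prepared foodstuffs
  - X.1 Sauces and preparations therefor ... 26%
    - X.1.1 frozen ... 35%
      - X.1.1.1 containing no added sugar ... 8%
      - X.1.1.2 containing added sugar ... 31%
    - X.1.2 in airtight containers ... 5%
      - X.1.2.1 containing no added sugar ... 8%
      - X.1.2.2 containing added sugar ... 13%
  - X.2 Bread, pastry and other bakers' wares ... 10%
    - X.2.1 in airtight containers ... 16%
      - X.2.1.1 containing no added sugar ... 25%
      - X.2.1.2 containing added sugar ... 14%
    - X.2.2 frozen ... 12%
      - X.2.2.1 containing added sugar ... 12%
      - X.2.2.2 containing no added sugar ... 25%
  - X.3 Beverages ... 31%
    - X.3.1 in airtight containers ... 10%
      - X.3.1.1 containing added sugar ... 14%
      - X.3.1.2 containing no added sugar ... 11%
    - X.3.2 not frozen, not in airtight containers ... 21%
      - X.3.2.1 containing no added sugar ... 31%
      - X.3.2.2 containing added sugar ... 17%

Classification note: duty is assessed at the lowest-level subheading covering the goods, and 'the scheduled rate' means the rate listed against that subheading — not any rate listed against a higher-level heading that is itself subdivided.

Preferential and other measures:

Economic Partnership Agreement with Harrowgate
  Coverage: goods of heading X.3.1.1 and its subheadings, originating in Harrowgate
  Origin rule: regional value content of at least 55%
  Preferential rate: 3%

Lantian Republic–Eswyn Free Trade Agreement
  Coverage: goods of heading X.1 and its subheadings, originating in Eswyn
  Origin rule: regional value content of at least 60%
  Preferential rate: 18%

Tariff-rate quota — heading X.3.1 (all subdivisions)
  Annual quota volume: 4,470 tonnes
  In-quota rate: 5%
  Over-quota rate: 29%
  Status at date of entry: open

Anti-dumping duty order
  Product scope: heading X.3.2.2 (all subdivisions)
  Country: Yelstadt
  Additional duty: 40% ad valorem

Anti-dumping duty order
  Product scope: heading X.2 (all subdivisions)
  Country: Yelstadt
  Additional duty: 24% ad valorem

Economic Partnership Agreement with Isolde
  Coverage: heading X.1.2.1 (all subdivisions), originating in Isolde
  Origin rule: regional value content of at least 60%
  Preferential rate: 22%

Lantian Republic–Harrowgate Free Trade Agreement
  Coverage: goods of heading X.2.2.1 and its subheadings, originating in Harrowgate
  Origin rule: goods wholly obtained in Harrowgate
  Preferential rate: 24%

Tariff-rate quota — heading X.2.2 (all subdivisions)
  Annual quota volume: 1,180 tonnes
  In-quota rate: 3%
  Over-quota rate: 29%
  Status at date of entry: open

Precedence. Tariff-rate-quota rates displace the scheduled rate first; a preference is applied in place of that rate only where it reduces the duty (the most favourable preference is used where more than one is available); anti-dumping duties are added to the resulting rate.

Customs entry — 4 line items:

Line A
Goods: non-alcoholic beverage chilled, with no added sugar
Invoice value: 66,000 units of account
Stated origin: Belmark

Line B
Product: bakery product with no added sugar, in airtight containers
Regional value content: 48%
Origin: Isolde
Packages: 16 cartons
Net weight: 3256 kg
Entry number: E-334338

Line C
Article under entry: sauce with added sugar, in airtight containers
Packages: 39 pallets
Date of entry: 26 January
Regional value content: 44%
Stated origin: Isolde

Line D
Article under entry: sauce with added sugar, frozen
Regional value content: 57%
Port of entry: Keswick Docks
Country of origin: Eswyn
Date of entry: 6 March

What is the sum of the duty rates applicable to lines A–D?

100%

Line A: non-alcoholic beverage → X.3; chilled → X.3.2; with no added sugar → X.3.2.1. Scheduled 31%. No special measure applies. → 31%.
Line B: bakery product → X.2; in airtight containers → X.2.1; with no added sugar → X.2.1.1. Scheduled 25%. Isolde agreement on X.1.2.1: X.2.1.1 not covered. → 25%.
Line C: sauce → X.1; in airtight containers → X.1.2; with added sugar → X.1.2.2. Scheduled 13%. Isolde agreement on X.1.2.1: X.1.2.2 not covered. → 13%.
Line D: sauce → X.1; frozen → X.1.1; with added sugar → X.1.1.2. Scheduled 31%. Eswyn agreement on X.1: RVC < 60%. → 31%.
Sum: 31% + 25% + 13% + 31% = 100%.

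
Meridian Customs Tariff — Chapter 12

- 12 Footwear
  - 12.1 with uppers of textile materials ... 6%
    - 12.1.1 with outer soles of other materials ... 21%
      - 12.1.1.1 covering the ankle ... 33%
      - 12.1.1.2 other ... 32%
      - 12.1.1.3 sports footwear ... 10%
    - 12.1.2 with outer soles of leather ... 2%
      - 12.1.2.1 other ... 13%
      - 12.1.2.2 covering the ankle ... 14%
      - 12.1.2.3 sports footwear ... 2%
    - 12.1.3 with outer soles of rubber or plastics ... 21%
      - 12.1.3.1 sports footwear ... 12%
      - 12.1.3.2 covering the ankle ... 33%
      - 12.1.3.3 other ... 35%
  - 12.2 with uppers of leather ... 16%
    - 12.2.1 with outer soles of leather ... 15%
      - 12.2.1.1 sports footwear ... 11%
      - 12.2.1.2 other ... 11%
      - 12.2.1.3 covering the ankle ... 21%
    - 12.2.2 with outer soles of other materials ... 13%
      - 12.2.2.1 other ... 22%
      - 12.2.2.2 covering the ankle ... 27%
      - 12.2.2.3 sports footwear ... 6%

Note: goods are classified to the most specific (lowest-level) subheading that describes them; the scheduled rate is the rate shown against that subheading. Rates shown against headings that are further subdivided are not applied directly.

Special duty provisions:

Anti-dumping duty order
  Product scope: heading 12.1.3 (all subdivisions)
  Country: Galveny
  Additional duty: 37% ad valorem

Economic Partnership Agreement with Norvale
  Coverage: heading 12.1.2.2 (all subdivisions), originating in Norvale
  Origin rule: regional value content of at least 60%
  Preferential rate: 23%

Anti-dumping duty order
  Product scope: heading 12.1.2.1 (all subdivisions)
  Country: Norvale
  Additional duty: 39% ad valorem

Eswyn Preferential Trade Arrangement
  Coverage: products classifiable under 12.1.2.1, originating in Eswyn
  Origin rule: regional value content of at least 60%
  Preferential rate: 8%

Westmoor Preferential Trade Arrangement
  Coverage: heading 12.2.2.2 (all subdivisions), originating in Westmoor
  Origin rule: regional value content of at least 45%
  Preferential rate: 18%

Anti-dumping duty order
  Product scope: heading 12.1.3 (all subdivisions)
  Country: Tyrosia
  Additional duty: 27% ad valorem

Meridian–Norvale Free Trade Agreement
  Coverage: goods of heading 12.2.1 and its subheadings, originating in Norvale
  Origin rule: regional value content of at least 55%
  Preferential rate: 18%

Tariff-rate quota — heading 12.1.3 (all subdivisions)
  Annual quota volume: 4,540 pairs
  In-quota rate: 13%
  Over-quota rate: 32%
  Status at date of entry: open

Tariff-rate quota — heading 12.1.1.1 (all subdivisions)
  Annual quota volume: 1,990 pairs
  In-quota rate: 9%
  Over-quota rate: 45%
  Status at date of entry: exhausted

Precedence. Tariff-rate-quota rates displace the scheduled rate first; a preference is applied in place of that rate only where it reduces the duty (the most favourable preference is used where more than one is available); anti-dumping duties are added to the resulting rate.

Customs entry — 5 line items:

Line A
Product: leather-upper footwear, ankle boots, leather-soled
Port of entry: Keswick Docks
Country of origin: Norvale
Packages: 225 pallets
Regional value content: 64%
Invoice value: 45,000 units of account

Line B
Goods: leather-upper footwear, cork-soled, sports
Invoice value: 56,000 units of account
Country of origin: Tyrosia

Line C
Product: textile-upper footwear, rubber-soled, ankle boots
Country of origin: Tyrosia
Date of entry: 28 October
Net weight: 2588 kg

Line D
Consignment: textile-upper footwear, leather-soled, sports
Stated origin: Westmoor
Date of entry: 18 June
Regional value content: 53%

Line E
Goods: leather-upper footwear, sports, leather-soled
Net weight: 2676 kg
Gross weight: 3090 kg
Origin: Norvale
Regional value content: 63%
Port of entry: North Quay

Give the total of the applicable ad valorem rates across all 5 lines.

Line A: leather-upper → 12.2; leather-soled → 12.2.1; ankle boots → 12.2.1.3. Scheduled 21%. Norvale agreement on 12.1.2.2: 12.2.1.3 not covered; Norvale agreement on 12.2.1: RVC ≥ 55% → 18% available; preferential 18%. → 18%.
Line B: leather-upper → 12.2; cork-soled → 12.2.2; sports → 12.2.2.3. Scheduled 6%. No special measure applies. → 6%.
Line C: textile-upper → 12.1; rubber-soled → 12.1.3; ankle boots → 12.1.3.2. Scheduled 33%. quota on 12.1.3 open → in-quota 13%; anti-dumping (Tyrosia, 12.1.3): +27%; total 13% + 27% = 40%. → 40%.
Line D: textile-upper → 12.1; leather-soled → 12.1.2; sports → 12.1.2.3. Scheduled 2%. Westmoor agreement on 12.2.2.2: 12.1.2.3 not covered. → 2%.
Line E: leather-upper → 12.2; leather-soled → 12.2.1; sports → 12.2.1.1. Scheduled 11%. Norvale agreement on 12.1.2.2: 12.2.1.1 not covered; Norvale agreement on 12.2.1: RVC ≥ 55% → 18% available; preference 18% not lower than 11% → no reduction. → 11%.
Sum: 18% + 6% + 40% + 2% + 11% = 77%.

77%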